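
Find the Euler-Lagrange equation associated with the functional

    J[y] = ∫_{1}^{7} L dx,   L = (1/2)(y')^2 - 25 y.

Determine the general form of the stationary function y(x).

The Lagrangian is L = (1/2)(y')^2 - 25 y.
∂L/∂y = -25.
∂L/∂y' = y'.
The Euler-Lagrange equation d/dx(∂L/∂y') − ∂L/∂y = 0 becomes:
    y'' + 25 = 0
General solution: y(x) = -(25/2) x^2 + A x + B, where A and B are arbitrary constants fixed by the endpoint conditions.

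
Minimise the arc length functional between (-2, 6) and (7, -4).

Arc-length functional: J[y] = ∫ sqrt(1 + (y')^2) dx.
Lagrangian L = sqrt(1 + (y')^2) has no explicit y dependence, so ∂L/∂y = 0 and the Euler-Lagrange equation gives
    d/dx( y' / sqrt(1 + (y')^2) ) = 0  ⇒  y' / sqrt(1 + (y')^2) = const.
Hence y' is constant, so y(x) is affine.
Fitting the endpoints (-2, 6) and (7, -4):
    slope m = ((-4) − 6) / (7 − (-2)) = -10/9,
    intercept c = 6 − m·(-2) = 34/9.
Extremal: y(x) = (-10/9) x + 34/9.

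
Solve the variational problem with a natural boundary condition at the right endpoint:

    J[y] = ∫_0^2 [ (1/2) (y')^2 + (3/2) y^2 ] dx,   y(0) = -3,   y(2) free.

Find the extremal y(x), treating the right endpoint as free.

The Lagrangian L = (1/2) (y')^2 + (3/2) y^2 gives
    ∂L/∂y = 3 y,   ∂L/∂y' = y'.
Euler-Lagrange: y'' − 3 y = 0.
With k = sqrt(3), the general solution is
    y(x) = A cosh(sqrt(3) x) + B sinh(sqrt(3) x).
Fixed left endpoint y(0) = -3 ⇒ A = -3.
The right endpoint x = 2 is free, so the natural (transversality) condition is ∂L/∂y' |_{x=2} = 0, i.e. y'(2) = 0.
Compute y'(x) = A k sinh(k x) + B k cosh(k x), so
    y'(2) = A k sinh(k·2) + B k cosh(k·2) = 0
    ⇒ B = −A tanh(k·2) = 3 tanh(sqrt(3)·2).
Therefore the extremal is
    y(x) = −3 cosh(sqrt(3) x) + 3 tanh(sqrt(3)·2) sinh(sqrt(3) x).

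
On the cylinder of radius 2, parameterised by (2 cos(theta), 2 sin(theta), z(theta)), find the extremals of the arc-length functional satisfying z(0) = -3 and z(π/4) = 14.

Parameterise the cylinder of radius R = 2 as
    r(θ) = (2 cos θ, 2 sin θ, z(θ)).
The arc-length element is
    ds = sqrt(4 + (dz/dθ)^2) dθ,
so the Lagrangian is L = sqrt(4 + z'^2).
L depends on z' only, not on z or θ, so ∂L/∂z = 0 and
    ∂L/∂z' = z' / sqrt(4 + z'^2).
The Euler-Lagrange equation gives
    d/dθ( z' / sqrt(4 + z'^2) ) = 0,
so z' is constant. Integrating once:
    z(θ) = a θ + b,
a helix on the cylinder (a straight line when the cylinder is unrolled). The constants a, b are determined by the endpoint conditions.
With endpoint conditions z(0) = -3 and z(π/4) = 14: from z(0) = b we get b = -3, and a·π/4 + -3 = 14 gives a = 68/π, so
    z(θ) = (68/π) θ − 3.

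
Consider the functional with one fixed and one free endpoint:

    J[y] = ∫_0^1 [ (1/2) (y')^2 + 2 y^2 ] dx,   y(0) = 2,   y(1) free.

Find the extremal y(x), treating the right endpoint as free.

The Lagrangian L = (1/2) (y')^2 + 2 y^2 gives
    ∂L/∂y = 4 y,   ∂L/∂y' = y'.
Euler-Lagrange: y'' − 4 y = 0.
With k = 2, the general solution is
    y(x) = A cosh(2 x) + B sinh(2 x).
Fixed left endpoint y(0) = 2 ⇒ A = 2.
The right endpoint x = 1 is free, so the natural (transversality) condition is ∂L/∂y' |_{x=1} = 0, i.e. y'(1) = 0.
Compute y'(x) = A k sinh(k x) + B k cosh(k x), so
    y'(1) = A k sinh(k·1) + B k cosh(k·1) = 0
    ⇒ B = −A tanh(k·1) = − 2 tanh(2·1).
Therefore the extremal is
    y(x) = 2 cosh(2 x) − 2 tanh(2·1) sinh(2 x).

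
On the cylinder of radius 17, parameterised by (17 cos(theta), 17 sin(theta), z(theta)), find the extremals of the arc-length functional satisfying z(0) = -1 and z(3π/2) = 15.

Parameterise the cylinder of radius R = 17 as
    r(θ) = (17 cos θ, 17 sin θ, z(θ)).
The arc-length element is
    ds = sqrt(289 + (dz/dθ)^2) dθ,
so the Lagrangian is L = sqrt(289 + z'^2).
L depends on z' only, not on z or θ, so ∂L/∂z = 0 and
    ∂L/∂z' = z' / sqrt(289 + z'^2).
The Euler-Lagrange equation gives
    d/dθ( z' / sqrt(289 + z'^2) ) = 0,
so z' is constant. Integrating once:
    z(θ) = a θ + b,
a helix on the cylinder (a straight line when the cylinder is unrolled). The constants a, b are determined by the endpoint conditions.
With endpoint conditions z(0) = -1 and z(3π/2) = 15: from z(0) = b we get b = -1, and a·3π/2 + -1 = 15 gives a = 32/(3π), so
    z(θ) = (32/(3π)) θ − 1.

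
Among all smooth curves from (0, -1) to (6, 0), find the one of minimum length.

Arc-length functional: J[y] = ∫ sqrt(1 + (y')^2) dx.
Lagrangian L = sqrt(1 + (y')^2) has no explicit y dependence, so ∂L/∂y = 0 and the Euler-Lagrange equation gives
    d/dx( y' / sqrt(1 + (y')^2) ) = 0  ⇒  y' / sqrt(1 + (y')^2) = const.
Hence y' is constant, so y(x) is affine.
Fitting the endpoints (0, -1) and (6, 0):
    slope m = (0 − (-1)) / (6 − 0) = 1/6,
    intercept c = (-1) − m·0 = -1.
Extremal: y(x) = (1/6) x - 1.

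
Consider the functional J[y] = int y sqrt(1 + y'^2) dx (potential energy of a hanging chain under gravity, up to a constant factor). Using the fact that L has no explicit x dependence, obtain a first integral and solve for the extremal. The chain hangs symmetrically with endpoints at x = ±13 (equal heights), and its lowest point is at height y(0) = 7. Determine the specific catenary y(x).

The Lagrangian L(y, y') = y sqrt(1 + y'^2) has no explicit x dependence, so the Beltrami identity applies:
    L − y' ∂L/∂y' = C.
Compute ∂L/∂y' = y · y' / sqrt(1 + y'^2). Then
    L − y' ∂L/∂y'
    = y sqrt(1 + y'^2) − y · y'^2 / sqrt(1 + y'^2)
    = y (1 + y'^2 − y'^2) / sqrt(1 + y'^2)
    = y / sqrt(1 + y'^2) = C.
Squaring gives y^2 = C^2 (1 + y'^2), i.e.
    y'^2 = y^2 / C^2 − 1.
Separating variables,
    dy / sqrt(y^2 − C^2) = dx / C,
and integrating gives arccosh(y / C) = (x − a)/C, so
    y(x) = C cosh((x − a)/C),
the catenary. The constants C and a are fixed by the two endpoint conditions (and, for the hanging-chain problem, the length constraint selects C).
Now fit the given data. The endpoints x = ±13 are symmetric at equal height, so the catenary is even about its minimum: a = 0 and y(x) = C cosh(x/C). The lowest point is y(0) = C cosh(0) = C, and we are told y(0) = 7, so C = 7. Therefore
    y(x) = 7 cosh(x/7),
and at the endpoints
    y(±13) = 7 cosh(13/7).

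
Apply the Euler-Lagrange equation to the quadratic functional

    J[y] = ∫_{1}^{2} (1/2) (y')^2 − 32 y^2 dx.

The Lagrangian is L = (1/2) (y')^2 − 32 y^2.
Compute ∂L/∂y = -64y, ∂L/∂y' = y'.
The Euler-Lagrange equation d/dx(∂L/∂y') − ∂L/∂y = 0 reduces to
    y'' + 64 y = 0.
Its general solution is
    y(x) = A sin(8x) + B cos(8x),
with A, B fixed by the endpoint conditions.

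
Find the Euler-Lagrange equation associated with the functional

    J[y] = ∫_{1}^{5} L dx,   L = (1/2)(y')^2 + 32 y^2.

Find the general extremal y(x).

The Lagrangian is L = (1/2)(y')^2 + 32 y^2.
∂L/∂y = 64y.
∂L/∂y' = y'.
The Euler-Lagrange equation d/dx(∂L/∂y') − ∂L/∂y = 0 becomes:
    y'' - 64 y = 0
General solution: y(x) = A e^(8x) + B e^(-8x), where A and B are arbitrary constants fixed by the endpoint conditions.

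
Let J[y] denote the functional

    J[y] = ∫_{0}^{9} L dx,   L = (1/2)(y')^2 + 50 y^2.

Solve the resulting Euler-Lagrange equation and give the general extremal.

The Lagrangian is L = (1/2)(y')^2 + 50 y^2.
∂L/∂y = 100y.
∂L/∂y' = y'.
The Euler-Lagrange equation d/dx(∂L/∂y') − ∂L/∂y = 0 becomes:
    y'' - 100 y = 0
General solution: y(x) = A e^(10x) + B e^(-10x), where A and B are arbitrary constants fixed by the endpoint conditions.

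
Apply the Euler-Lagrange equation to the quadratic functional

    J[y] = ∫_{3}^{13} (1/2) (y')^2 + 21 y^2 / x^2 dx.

The Lagrangian is L = (1/2) (y')^2 + 21 y^2 / x^2.
Compute ∂L/∂y = 42y/x^2, ∂L/∂y' = y'.
The Euler-Lagrange equation d/dx(∂L/∂y') − ∂L/∂y = 0 reduces to
    y'' − 42/x^2 · y = 0  (x > 0).
Its general solution is
    y(x) = A x^7 + B x^(-6),
with A, B fixed by the endpoint conditions.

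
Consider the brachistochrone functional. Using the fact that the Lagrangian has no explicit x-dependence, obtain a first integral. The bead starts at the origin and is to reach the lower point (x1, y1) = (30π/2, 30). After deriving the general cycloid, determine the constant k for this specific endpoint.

The Lagrangian L = sqrt((1 + y'^2) / y) has no explicit x dependence, so the Beltrami identity applies:
    L − y' ∂L/∂y' = C.
Compute ∂L/∂y' = y' / sqrt(y (1 + y'^2)).
Substitute:
    sqrt((1 + y'^2)/y) − y'·y' / sqrt(y (1 + y'^2))
    = (1 + y'^2) / sqrt(y (1 + y'^2)) − y'^2 / sqrt(y (1 + y'^2))
    = 1 / sqrt(y (1 + y'^2)) = C.
Squaring and rearranging gives the first integral
    y (1 + y'^2) = 1/C^2 =: k   (constant).
Solving this first-order ODE by the substitution
    y = (k/2)(1 − cos θ)
yields the cycloid parameterisation
    x(θ) = (k/2)(θ − sin θ),   y(θ) = (k/2)(1 − cos θ).
The constant k is fixed by the endpoint condition.
Now fit the given lower endpoint (x1, y1) = (30π/2, 30). At the bottom of the first arch (θ = π), the parametric equations give
    y(π) = (k/2)(1 − cos π) = k,
    x(π) = (k/2)(π − sin π) = kπ/2.
Matching y(π) = 30 gives k = 30, consistent with x(π) = 30π/2. Therefore the specific cycloid is
    x(θ) = (30/2)(θ − sin θ),   y(θ) = (30/2)(1 − cos θ).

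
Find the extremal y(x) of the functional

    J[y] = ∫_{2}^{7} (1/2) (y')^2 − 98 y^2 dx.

The Lagrangian is L = (1/2) (y')^2 − 98 y^2.
Compute ∂L/∂y = -196y, ∂L/∂y' = y'.
The Euler-Lagrange equation d/dx(∂L/∂y') − ∂L/∂y = 0 reduces to
    y'' + 196 y = 0.
Its general solution is
    y(x) = A sin(14x) + B cos(14x),
with A, B fixed by the endpoint conditions.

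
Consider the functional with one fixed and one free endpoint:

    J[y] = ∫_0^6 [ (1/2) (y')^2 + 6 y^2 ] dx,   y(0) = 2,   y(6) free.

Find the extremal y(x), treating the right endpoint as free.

The Lagrangian L = (1/2) (y')^2 + 6 y^2 gives
    ∂L/∂y = 12 y,   ∂L/∂y' = y'.
Euler-Lagrange: y'' − 12 y = 0.
With k = sqrt(12), the general solution is
    y(x) = A cosh(sqrt(12) x) + B sinh(sqrt(12) x).
Fixed left endpoint y(0) = 2 ⇒ A = 2.
The right endpoint x = 6 is free, so the natural (transversality) condition is ∂L/∂y' |_{x=6} = 0, i.e. y'(6) = 0.
Compute y'(x) = A k sinh(k x) + B k cosh(k x), so
    y'(6) = A k sinh(k·6) + B k cosh(k·6) = 0
    ⇒ B = −A tanh(k·6) = − 2 tanh(sqrt(12)·6).
Therefore the extremal is
    y(x) = 2 cosh(sqrt(12) x) − 2 tanh(sqrt(12)·6) sinh(sqrt(12) x).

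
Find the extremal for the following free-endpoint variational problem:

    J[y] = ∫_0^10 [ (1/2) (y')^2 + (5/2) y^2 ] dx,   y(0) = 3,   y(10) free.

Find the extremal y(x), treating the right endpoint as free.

The Lagrangian L = (1/2) (y')^2 + (5/2) y^2 gives
    ∂L/∂y = 5 y,   ∂L/∂y' = y'.
Euler-Lagrange: y'' − 5 y = 0.
With k = sqrt(5), the general solution is
    y(x) = A cosh(sqrt(5) x) + B sinh(sqrt(5) x).
Fixed left endpoint y(0) = 3 ⇒ A = 3.
The right endpoint x = 10 is free, so the natural (transversality) condition is ∂L/∂y' |_{x=10} = 0, i.e. y'(10) = 0.
Compute y'(x) = A k sinh(k x) + B k cosh(k x), so
    y'(10) = A k sinh(k·10) + B k cosh(k·10) = 0
    ⇒ B = −A tanh(k·10) = − 3 tanh(sqrt(5)·10).
Therefore the extremal is
    y(x) = 3 cosh(sqrt(5) x) − 3 tanh(sqrt(5)·10) sinh(sqrt(5) x).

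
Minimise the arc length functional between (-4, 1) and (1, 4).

Arc-length functional: J[y] = ∫ sqrt(1 + (y')^2) dx.
Lagrangian L = sqrt(1 + (y')^2) has no explicit y dependence, so ∂L/∂y = 0 and the Euler-Lagrange equation gives
    d/dx( y' / sqrt(1 + (y')^2) ) = 0  ⇒  y' / sqrt(1 + (y')^2) = const.
Hence y' is constant, so y(x) is affine.
Fitting the endpoints (-4, 1) and (1, 4):
    slope m = (4 − 1) / (1 − (-4)) = 3/5,
    intercept c = 1 − m·(-4) = 17/5.
Extremal: y(x) = (3/5) x + 17/5.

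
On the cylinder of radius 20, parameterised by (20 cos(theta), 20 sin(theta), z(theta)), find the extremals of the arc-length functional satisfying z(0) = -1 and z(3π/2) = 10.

Parameterise the cylinder of radius R = 20 as
    r(θ) = (20 cos θ, 20 sin θ, z(θ)).
The arc-length element is
    ds = sqrt(400 + (dz/dθ)^2) dθ,
so the Lagrangian is L = sqrt(400 + z'^2).
L depends on z' only, not on z or θ, so ∂L/∂z = 0 and
    ∂L/∂z' = z' / sqrt(400 + z'^2).
The Euler-Lagrange equation gives
    d/dθ( z' / sqrt(400 + z'^2) ) = 0,
so z' is constant. Integrating once:
    z(θ) = a θ + b,
a helix on the cylinder (a straight line when the cylinder is unrolled). The constants a, b are determined by the endpoint conditions.
With endpoint conditions z(0) = -1 and z(3π/2) = 10: from z(0) = b we get b = -1, and a·3π/2 + -1 = 10 gives a = 22/(3π), so
    z(θ) = (22/(3π)) θ − 1.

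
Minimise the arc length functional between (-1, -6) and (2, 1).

Arc-length functional: J[y] = ∫ sqrt(1 + (y')^2) dx.
Lagrangian L = sqrt(1 + (y')^2) has no explicit y dependence, so ∂L/∂y = 0 and the Euler-Lagrange equation gives
    d/dx( y' / sqrt(1 + (y')^2) ) = 0  ⇒  y' / sqrt(1 + (y')^2) = const.
Hence y' is constant, so y(x) is affine.
Fitting the endpoints (-1, -6) and (2, 1):
    slope m = (1 − (-6)) / (2 − (-1)) = 7/3,
    intercept c = (-6) − m·(-1) = -11/3.
Extremal: y(x) = (7/3) x - 11/3.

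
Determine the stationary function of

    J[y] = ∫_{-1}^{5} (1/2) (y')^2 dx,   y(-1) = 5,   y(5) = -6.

The Lagrangian is L = (1/2) (y')^2.
Compute ∂L/∂y = 0, ∂L/∂y' = y'.
The Euler-Lagrange equation d/dx(∂L/∂y') − ∂L/∂y = 0 reduces to
    y'' = 0.
Its general solution is
    y(x) = A x + B,
with A, B fixed by the endpoint conditions.
Applying the endpoint conditions y(-1) = 5 and y(5) = -6: solve A·-1 + B = 5 and A·5 + B = -6. Subtracting gives A(5 − -1) = -6 − 5, so A = -11/6, and B = 5 − A·-1 = 19/6. Therefore
    y(x) = (-11/6) x + 19/6.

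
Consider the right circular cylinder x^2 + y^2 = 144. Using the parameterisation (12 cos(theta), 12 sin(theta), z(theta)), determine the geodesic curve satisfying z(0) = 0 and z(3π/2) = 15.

Parameterise the cylinder of radius R = 12 as
    r(θ) = (12 cos θ, 12 sin θ, z(θ)).
The arc-length element is
    ds = sqrt(144 + (dz/dθ)^2) dθ,
so the Lagrangian is L = sqrt(144 + z'^2).
L depends on z' only, not on z or θ, so ∂L/∂z = 0 and
    ∂L/∂z' = z' / sqrt(144 + z'^2).
The Euler-Lagrange equation gives
    d/dθ( z' / sqrt(144 + z'^2) ) = 0,
so z' is constant. Integrating once:
    z(θ) = a θ + b,
a helix on the cylinder (a straight line when the cylinder is unrolled). The constants a, b are determined by the endpoint conditions.
With endpoint conditions z(0) = 0 and z(3π/2) = 15: from z(0) = b we get b = 0, and a·3π/2 + 0 = 15 gives a = 10/π, so
    z(θ) = (10/π) θ.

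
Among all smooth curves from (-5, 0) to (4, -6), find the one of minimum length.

Arc-length functional: J[y] = ∫ sqrt(1 + (y')^2) dx.
Lagrangian L = sqrt(1 + (y')^2) has no explicit y dependence, so ∂L/∂y = 0 and the Euler-Lagrange equation gives
    d/dx( y' / sqrt(1 + (y')^2) ) = 0  ⇒  y' / sqrt(1 + (y')^2) = const.
Hence y' is constant, so y(x) is affine.
Fitting the endpoints (-5, 0) and (4, -6):
    slope m = ((-6) − 0) / (4 − (-5)) = -2/3,
    intercept c = 0 − m·(-5) = -10/3.
Extremal: y(x) = (-2/3) x - 10/3.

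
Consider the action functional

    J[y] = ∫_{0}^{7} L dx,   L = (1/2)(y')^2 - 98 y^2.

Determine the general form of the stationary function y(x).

The Lagrangian is L = (1/2)(y')^2 - 98 y^2.
∂L/∂y = -196y.
∂L/∂y' = y'.
The Euler-Lagrange equation d/dx(∂L/∂y') − ∂L/∂y = 0 becomes:
    y'' + 196 y = 0
General solution: y(x) = A sin(14x) + B cos(14x), where A and B are arbitrary constants fixed by the endpoint conditions.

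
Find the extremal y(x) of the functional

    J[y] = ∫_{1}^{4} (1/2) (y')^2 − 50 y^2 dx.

The Lagrangian is L = (1/2) (y')^2 − 50 y^2.
Compute ∂L/∂y = -100y, ∂L/∂y' = y'.
The Euler-Lagrange equation d/dx(∂L/∂y') − ∂L/∂y = 0 reduces to
    y'' + 100 y = 0.
Its general solution is
    y(x) = A sin(10x) + B cos(10x),
with A, B fixed by the endpoint conditions.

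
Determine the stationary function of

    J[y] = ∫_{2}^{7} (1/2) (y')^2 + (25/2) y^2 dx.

The Lagrangian is L = (1/2) (y')^2 + (25/2) y^2.
Compute ∂L/∂y = 25y, ∂L/∂y' = y'.
The Euler-Lagrange equation d/dx(∂L/∂y') − ∂L/∂y = 0 reduces to
    y'' − 25 y = 0.
Its general solution is
    y(x) = A e^(5x) + B e^(−5x),
with A, B fixed by the endpoint conditions.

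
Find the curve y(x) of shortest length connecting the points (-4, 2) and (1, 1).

Arc-length functional: J[y] = ∫ sqrt(1 + (y')^2) dx.
Lagrangian L = sqrt(1 + (y')^2) has no explicit y dependence, so ∂L/∂y = 0 and the Euler-Lagrange equation gives
    d/dx( y' / sqrt(1 + (y')^2) ) = 0  ⇒  y' / sqrt(1 + (y')^2) = const.
Hence y' is constant, so y(x) is affine.
Fitting the endpoints (-4, 2) and (1, 1):
    slope m = (1 − 2) / (1 − (-4)) = -1/5,
    intercept c = 2 − m·(-4) = 6/5.
Extremal: y(x) = (-1/5) x + 6/5.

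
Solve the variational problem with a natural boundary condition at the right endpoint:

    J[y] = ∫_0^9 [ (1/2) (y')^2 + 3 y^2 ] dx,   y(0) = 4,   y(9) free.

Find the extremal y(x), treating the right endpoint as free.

The Lagrangian L = (1/2) (y')^2 + 3 y^2 gives
    ∂L/∂y = 6 y,   ∂L/∂y' = y'.
Euler-Lagrange: y'' − 6 y = 0.
With k = sqrt(6), the general solution is
    y(x) = A cosh(sqrt(6) x) + B sinh(sqrt(6) x).
Fixed left endpoint y(0) = 4 ⇒ A = 4.
The right endpoint x = 9 is free, so the natural (transversality) condition is ∂L/∂y' |_{x=9} = 0, i.e. y'(9) = 0.
Compute y'(x) = A k sinh(k x) + B k cosh(k x), so
    y'(9) = A k sinh(k·9) + B k cosh(k·9) = 0
    ⇒ B = −A tanh(k·9) = − 4 tanh(sqrt(6)·9).
Therefore the extremal is
    y(x) = 4 cosh(sqrt(6) x) − 4 tanh(sqrt(6)·9) sinh(sqrt(6) x).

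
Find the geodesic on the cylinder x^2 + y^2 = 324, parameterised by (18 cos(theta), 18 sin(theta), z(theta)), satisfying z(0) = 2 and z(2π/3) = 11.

Parameterise the cylinder of radius R = 18 as
    r(θ) = (18 cos θ, 18 sin θ, z(θ)).
The arc-length element is
    ds = sqrt(324 + (dz/dθ)^2) dθ,
so the Lagrangian is L = sqrt(324 + z'^2).
L depends on z' only, not on z or θ, so ∂L/∂z = 0 and
    ∂L/∂z' = z' / sqrt(324 + z'^2).
The Euler-Lagrange equation gives
    d/dθ( z' / sqrt(324 + z'^2) ) = 0,
so z' is constant. Integrating once:
    z(θ) = a θ + b,
a helix on the cylinder (a straight line when the cylinder is unrolled). The constants a, b are determined by the endpoint conditions.
With endpoint conditions z(0) = 2 and z(2π/3) = 11: from z(0) = b we get b = 2, and a·2π/3 + 2 = 11 gives a = 27/(2π), so
    z(θ) = (27/(2π)) θ + 2.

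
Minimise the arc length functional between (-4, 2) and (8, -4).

Arc-length functional: J[y] = ∫ sqrt(1 + (y')^2) dx.
Lagrangian L = sqrt(1 + (y')^2) has no explicit y dependence, so ∂L/∂y = 0 and the Euler-Lagrange equation gives
    d/dx( y' / sqrt(1 + (y')^2) ) = 0  ⇒  y' / sqrt(1 + (y')^2) = const.
Hence y' is constant, so y(x) is affine.
Fitting the endpoints (-4, 2) and (8, -4):
    slope m = ((-4) − 2) / (8 − (-4)) = -1/2,
    intercept c = 2 − m·(-4) = 0.
Extremal: y(x) = (-1/2) x.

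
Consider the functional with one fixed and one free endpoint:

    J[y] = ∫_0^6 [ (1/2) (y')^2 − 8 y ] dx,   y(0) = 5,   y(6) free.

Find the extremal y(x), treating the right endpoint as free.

The Lagrangian L = (1/2) (y')^2 − 8 y gives
    ∂L/∂y = −8,   ∂L/∂y' = y'.
Euler-Lagrange: d/dx(y') − (−8) = 0, i.e. y'' + 8 = 0, so
    y(x) = −(8/2) x^2 + C1 x + C2.
Fixed left endpoint y(0) = 5 ⇒ C2 = 5.
The right endpoint x = 6 is free, so the natural (transversality) condition is ∂L/∂y' |_{x=6} = 0, i.e. y'(6) = 0.
Compute y'(x) = −8 x + C1, so y'(6) = −48 + C1 = 0 ⇒ C1 = 48.
Therefore the extremal is
    y(x) = −4 x^2 + 48 x + 5.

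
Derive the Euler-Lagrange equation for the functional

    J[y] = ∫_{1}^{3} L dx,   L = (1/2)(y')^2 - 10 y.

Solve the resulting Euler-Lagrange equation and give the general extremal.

The Lagrangian is L = (1/2)(y')^2 - 10 y.
∂L/∂y = -10.
∂L/∂y' = y'.
The Euler-Lagrange equation d/dx(∂L/∂y') − ∂L/∂y = 0 becomes:
    y'' + 10 = 0
General solution: y(x) = -5 x^2 + A x + B, where A and B are arbitrary constants fixed by the endpoint conditions.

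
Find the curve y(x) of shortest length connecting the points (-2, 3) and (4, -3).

Arc-length functional: J[y] = ∫ sqrt(1 + (y')^2) dx.
Lagrangian L = sqrt(1 + (y')^2) has no explicit y dependence, so ∂L/∂y = 0 and the Euler-Lagrange equation gives
    d/dx( y' / sqrt(1 + (y')^2) ) = 0  ⇒  y' / sqrt(1 + (y')^2) = const.
Hence y' is constant, so y(x) is affine.
Fitting the endpoints (-2, 3) and (4, -3):
    slope m = ((-3) − 3) / (4 − (-2)) = -1,
    intercept c = 3 − m·(-2) = 1.
Extremal: y(x) = -x + 1.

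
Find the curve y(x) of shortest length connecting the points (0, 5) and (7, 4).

Arc-length functional: J[y] = ∫ sqrt(1 + (y')^2) dx.
Lagrangian L = sqrt(1 + (y')^2) has no explicit y dependence, so ∂L/∂y = 0 and the Euler-Lagrange equation gives
    d/dx( y' / sqrt(1 + (y')^2) ) = 0  ⇒  y' / sqrt(1 + (y')^2) = const.
Hence y' is constant, so y(x) is affine.
Fitting the endpoints (0, 5) and (7, 4):
    slope m = (4 − 5) / (7 − 0) = -1/7,
    intercept c = 5 − m·0 = 5.
Extremal: y(x) = (-1/7) x + 5.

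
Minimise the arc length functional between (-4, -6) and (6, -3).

Arc-length functional: J[y] = ∫ sqrt(1 + (y')^2) dx.
Lagrangian L = sqrt(1 + (y')^2) has no explicit y dependence, so ∂L/∂y = 0 and the Euler-Lagrange equation gives
    d/dx( y' / sqrt(1 + (y')^2) ) = 0  ⇒  y' / sqrt(1 + (y')^2) = const.
Hence y' is constant, so y(x) is affine.
Fitting the endpoints (-4, -6) and (6, -3):
    slope m = ((-3) − (-6)) / (6 − (-4)) = 3/10,
    intercept c = (-6) − m·(-4) = -24/5.
Extremal: y(x) = (3/10) x - 24/5.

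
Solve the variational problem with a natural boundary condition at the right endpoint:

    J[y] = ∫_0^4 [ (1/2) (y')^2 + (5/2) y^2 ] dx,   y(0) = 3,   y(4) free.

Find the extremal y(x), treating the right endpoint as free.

The Lagrangian L = (1/2) (y')^2 + (5/2) y^2 gives
    ∂L/∂y = 5 y,   ∂L/∂y' = y'.
Euler-Lagrange: y'' − 5 y = 0.
With k = sqrt(5), the general solution is
    y(x) = A cosh(sqrt(5) x) + B sinh(sqrt(5) x).
Fixed left endpoint y(0) = 3 ⇒ A = 3.
The right endpoint x = 4 is free, so the natural (transversality) condition is ∂L/∂y' |_{x=4} = 0, i.e. y'(4) = 0.
Compute y'(x) = A k sinh(k x) + B k cosh(k x), so
    y'(4) = A k sinh(k·4) + B k cosh(k·4) = 0
    ⇒ B = −A tanh(k·4) = − 3 tanh(sqrt(5)·4).
Therefore the extremal is
    y(x) = 3 cosh(sqrt(5) x) − 3 tanh(sqrt(5)·4) sinh(sqrt(5) x).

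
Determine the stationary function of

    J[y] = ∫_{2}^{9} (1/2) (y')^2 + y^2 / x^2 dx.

The Lagrangian is L = (1/2) (y')^2 + y^2 / x^2.
Compute ∂L/∂y = 2y/x^2, ∂L/∂y' = y'.
The Euler-Lagrange equation d/dx(∂L/∂y') − ∂L/∂y = 0 reduces to
    y'' − 2/x^2 · y = 0  (x > 0).
Its general solution is
    y(x) = A x^2 + B / x,
with A, B fixed by the endpoint conditions.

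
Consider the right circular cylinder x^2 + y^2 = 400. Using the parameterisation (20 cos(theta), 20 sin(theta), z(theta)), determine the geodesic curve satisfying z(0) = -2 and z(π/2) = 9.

Parameterise the cylinder of radius R = 20 as
    r(θ) = (20 cos θ, 20 sin θ, z(θ)).
The arc-length element is
    ds = sqrt(400 + (dz/dθ)^2) dθ,
so the Lagrangian is L = sqrt(400 + z'^2).
L depends on z' only, not on z or θ, so ∂L/∂z = 0 and
    ∂L/∂z' = z' / sqrt(400 + z'^2).
The Euler-Lagrange equation gives
    d/dθ( z' / sqrt(400 + z'^2) ) = 0,
so z' is constant. Integrating once:
    z(θ) = a θ + b,
a helix on the cylinder (a straight line when the cylinder is unrolled). The constants a, b are determined by the endpoint conditions.
With endpoint conditions z(0) = -2 and z(π/2) = 9: from z(0) = b we get b = -2, and a·π/2 + -2 = 9 gives a = 22/π, so
    z(θ) = (22/π) θ − 2.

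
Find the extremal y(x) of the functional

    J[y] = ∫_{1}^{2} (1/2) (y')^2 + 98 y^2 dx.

The Lagrangian is L = (1/2) (y')^2 + 98 y^2.
Compute ∂L/∂y = 196y, ∂L/∂y' = y'.
The Euler-Lagrange equation d/dx(∂L/∂y') − ∂L/∂y = 0 reduces to
    y'' − 196 y = 0.
Its general solution is
    y(x) = A e^(14x) + B e^(−14x),
with A, B fixed by the endpoint conditions.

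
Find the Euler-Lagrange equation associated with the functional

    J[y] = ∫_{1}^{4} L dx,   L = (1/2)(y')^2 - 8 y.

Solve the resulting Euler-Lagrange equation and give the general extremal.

The Lagrangian is L = (1/2)(y')^2 - 8 y.
∂L/∂y = -8.
∂L/∂y' = y'.
The Euler-Lagrange equation d/dx(∂L/∂y') − ∂L/∂y = 0 becomes:
    y'' + 8 = 0
General solution: y(x) = -4 x^2 + A x + B, where A and B are arbitrary constants fixed by the endpoint conditions.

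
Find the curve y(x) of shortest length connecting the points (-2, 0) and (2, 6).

Arc-length functional: J[y] = ∫ sqrt(1 + (y')^2) dx.
Lagrangian L = sqrt(1 + (y')^2) has no explicit y dependence, so ∂L/∂y = 0 and the Euler-Lagrange equation gives
    d/dx( y' / sqrt(1 + (y')^2) ) = 0  ⇒  y' / sqrt(1 + (y')^2) = const.
Hence y' is constant, so y(x) is affine.
Fitting the endpoints (-2, 0) and (2, 6):
    slope m = (6 − 0) / (2 − (-2)) = 3/2,
    intercept c = 0 − m·(-2) = 3.
Extremal: y(x) = (3/2) x + 3.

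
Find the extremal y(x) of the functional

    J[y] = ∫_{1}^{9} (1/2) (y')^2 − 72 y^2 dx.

The Lagrangian is L = (1/2) (y')^2 − 72 y^2.
Compute ∂L/∂y = -144y, ∂L/∂y' = y'.
The Euler-Lagrange equation d/dx(∂L/∂y') − ∂L/∂y = 0 reduces to
    y'' + 144 y = 0.
Its general solution is
    y(x) = A sin(12x) + B cos(12x),
with A, B fixed by the endpoint conditions.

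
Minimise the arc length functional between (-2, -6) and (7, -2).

Arc-length functional: J[y] = ∫ sqrt(1 + (y')^2) dx.
Lagrangian L = sqrt(1 + (y')^2) has no explicit y dependence, so ∂L/∂y = 0 and the Euler-Lagrange equation gives
    d/dx( y' / sqrt(1 + (y')^2) ) = 0  ⇒  y' / sqrt(1 + (y')^2) = const.
Hence y' is constant, so y(x) is affine.
Fitting the endpoints (-2, -6) and (7, -2):
    slope m = ((-2) − (-6)) / (7 − (-2)) = 4/9,
    intercept c = (-6) − m·(-2) = -46/9.
Extremal: y(x) = (4/9) x - 46/9.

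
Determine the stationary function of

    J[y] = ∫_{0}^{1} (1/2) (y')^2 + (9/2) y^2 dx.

The Lagrangian is L = (1/2) (y')^2 + (9/2) y^2.
Compute ∂L/∂y = 9y, ∂L/∂y' = y'.
The Euler-Lagrange equation d/dx(∂L/∂y') − ∂L/∂y = 0 reduces to
    y'' − 9 y = 0.
Its general solution is
    y(x) = A e^(3x) + B e^(−3x),
with A, B fixed by the endpoint conditions.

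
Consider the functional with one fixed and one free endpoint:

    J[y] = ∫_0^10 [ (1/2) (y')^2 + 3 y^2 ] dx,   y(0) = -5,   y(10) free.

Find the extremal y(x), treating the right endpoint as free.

The Lagrangian L = (1/2) (y')^2 + 3 y^2 gives
    ∂L/∂y = 6 y,   ∂L/∂y' = y'.
Euler-Lagrange: y'' − 6 y = 0.
With k = sqrt(6), the general solution is
    y(x) = A cosh(sqrt(6) x) + B sinh(sqrt(6) x).
Fixed left endpoint y(0) = -5 ⇒ A = -5.
The right endpoint x = 10 is free, so the natural (transversality) condition is ∂L/∂y' |_{x=10} = 0, i.e. y'(10) = 0.
Compute y'(x) = A k sinh(k x) + B k cosh(k x), so
    y'(10) = A k sinh(k·10) + B k cosh(k·10) = 0
    ⇒ B = −A tanh(k·10) = 5 tanh(sqrt(6)·10).
Therefore the extremal is
    y(x) = −5 cosh(sqrt(6) x) + 5 tanh(sqrt(6)·10) sinh(sqrt(6) x).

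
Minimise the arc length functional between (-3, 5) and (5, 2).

Arc-length functional: J[y] = ∫ sqrt(1 + (y')^2) dx.
Lagrangian L = sqrt(1 + (y')^2) has no explicit y dependence, so ∂L/∂y = 0 and the Euler-Lagrange equation gives
    d/dx( y' / sqrt(1 + (y')^2) ) = 0  ⇒  y' / sqrt(1 + (y')^2) = const.
Hence y' is constant, so y(x) is affine.
Fitting the endpoints (-3, 5) and (5, 2):
    slope m = (2 − 5) / (5 − (-3)) = -3/8,
    intercept c = 5 − m·(-3) = 31/8.
Extremal: y(x) = (-3/8) x + 31/8.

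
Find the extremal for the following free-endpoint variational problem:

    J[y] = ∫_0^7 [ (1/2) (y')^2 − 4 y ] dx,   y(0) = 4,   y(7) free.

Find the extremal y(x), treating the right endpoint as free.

The Lagrangian L = (1/2) (y')^2 − 4 y gives
    ∂L/∂y = −4,   ∂L/∂y' = y'.
Euler-Lagrange: d/dx(y') − (−4) = 0, i.e. y'' + 4 = 0, so
    y(x) = −(4/2) x^2 + C1 x + C2.
Fixed left endpoint y(0) = 4 ⇒ C2 = 4.
The right endpoint x = 7 is free, so the natural (transversality) condition is ∂L/∂y' |_{x=7} = 0, i.e. y'(7) = 0.
Compute y'(x) = −4 x + C1, so y'(7) = −28 + C1 = 0 ⇒ C1 = 28.
Therefore the extremal is
    y(x) = −2 x^2 + 28 x + 4.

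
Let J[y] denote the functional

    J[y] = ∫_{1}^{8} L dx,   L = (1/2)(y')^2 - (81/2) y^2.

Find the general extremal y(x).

The Lagrangian is L = (1/2)(y')^2 - (81/2) y^2.
∂L/∂y = -81y.
∂L/∂y' = y'.
The Euler-Lagrange equation d/dx(∂L/∂y') − ∂L/∂y = 0 becomes:
    y'' + 81 y = 0
General solution: y(x) = A sin(9x) + B cos(9x), where A and B are arbitrary constants fixed by the endpoint conditions.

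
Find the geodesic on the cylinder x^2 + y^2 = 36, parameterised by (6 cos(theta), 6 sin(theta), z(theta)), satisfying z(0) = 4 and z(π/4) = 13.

Parameterise the cylinder of radius R = 6 as
    r(θ) = (6 cos θ, 6 sin θ, z(θ)).
The arc-length element is
    ds = sqrt(36 + (dz/dθ)^2) dθ,
so the Lagrangian is L = sqrt(36 + z'^2).
L depends on z' only, not on z or θ, so ∂L/∂z = 0 and
    ∂L/∂z' = z' / sqrt(36 + z'^2).
The Euler-Lagrange equation gives
    d/dθ( z' / sqrt(36 + z'^2) ) = 0,
so z' is constant. Integrating once:
    z(θ) = a θ + b,
a helix on the cylinder (a straight line when the cylinder is unrolled). The constants a, b are determined by the endpoint conditions.
With endpoint conditions z(0) = 4 and z(π/4) = 13: from z(0) = b we get b = 4, and a·π/4 + 4 = 13 gives a = 36/π, so
    z(θ) = (36/π) θ + 4.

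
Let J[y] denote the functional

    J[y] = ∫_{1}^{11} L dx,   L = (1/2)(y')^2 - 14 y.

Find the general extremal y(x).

The Lagrangian is L = (1/2)(y')^2 - 14 y.
∂L/∂y = -14.
∂L/∂y' = y'.
The Euler-Lagrange equation d/dx(∂L/∂y') − ∂L/∂y = 0 becomes:
    y'' + 14 = 0
General solution: y(x) = -7 x^2 + A x + B, where A and B are arbitrary constants fixed by the endpoint conditions.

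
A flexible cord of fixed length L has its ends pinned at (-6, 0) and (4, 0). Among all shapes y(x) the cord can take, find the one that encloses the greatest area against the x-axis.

Set up the augmented Lagrangian using a multiplier λ for the length constraint:
    F(y, y') = y − λ sqrt(1 + y'^2).
F has no explicit x dependence, so the Beltrami identity yields a first integral
    F − y' ∂F/∂y' = C.
Compute ∂F/∂y' = −λ y' / sqrt(1 + y'^2). Then
    y − λ sqrt(1 + y'^2) + λ y'^2 / sqrt(1 + y'^2) = C
    ⇒  y − λ / sqrt(1 + y'^2) = C.
Solving for y' and integrating gives
    (x − a)^2 + (y − b)^2 = λ^2,
a circular arc of radius λ. The constants a, b are determined by the endpoint conditions y(-6) = y(4) = 0, and λ is fixed implicitly by the length constraint
    ∫_{-6}^{4} sqrt(1 + y'^2) dx = L.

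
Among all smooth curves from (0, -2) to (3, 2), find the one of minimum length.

Arc-length functional: J[y] = ∫ sqrt(1 + (y')^2) dx.
Lagrangian L = sqrt(1 + (y')^2) has no explicit y dependence, so ∂L/∂y = 0 and the Euler-Lagrange equation gives
    d/dx( y' / sqrt(1 + (y')^2) ) = 0  ⇒  y' / sqrt(1 + (y')^2) = const.
Hence y' is constant, so y(x) is affine.
Fitting the endpoints (0, -2) and (3, 2):
    slope m = (2 − (-2)) / (3 − 0) = 4/3,
    intercept c = (-2) − m·0 = -2.
Extremal: y(x) = (4/3) x - 2.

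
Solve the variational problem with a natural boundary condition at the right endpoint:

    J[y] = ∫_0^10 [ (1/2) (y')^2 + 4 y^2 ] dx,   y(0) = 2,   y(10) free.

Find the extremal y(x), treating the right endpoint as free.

The Lagrangian L = (1/2) (y')^2 + 4 y^2 gives
    ∂L/∂y = 8 y,   ∂L/∂y' = y'.
Euler-Lagrange: y'' − 8 y = 0.
With k = sqrt(8), the general solution is
    y(x) = A cosh(sqrt(8) x) + B sinh(sqrt(8) x).
Fixed left endpoint y(0) = 2 ⇒ A = 2.
The right endpoint x = 10 is free, so the natural (transversality) condition is ∂L/∂y' |_{x=10} = 0, i.e. y'(10) = 0.
Compute y'(x) = A k sinh(k x) + B k cosh(k x), so
    y'(10) = A k sinh(k·10) + B k cosh(k·10) = 0
    ⇒ B = −A tanh(k·10) = − 2 tanh(sqrt(8)·10).
Therefore the extremal is
    y(x) = 2 cosh(sqrt(8) x) − 2 tanh(sqrt(8)·10) sinh(sqrt(8) x).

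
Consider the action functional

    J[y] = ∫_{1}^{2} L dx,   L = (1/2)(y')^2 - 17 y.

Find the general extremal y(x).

The Lagrangian is L = (1/2)(y')^2 - 17 y.
∂L/∂y = -17.
∂L/∂y' = y'.
The Euler-Lagrange equation d/dx(∂L/∂y') − ∂L/∂y = 0 becomes:
    y'' + 17 = 0
General solution: y(x) = -(17/2) x^2 + A x + B, where A and B are arbitrary constants fixed by the endpoint conditions.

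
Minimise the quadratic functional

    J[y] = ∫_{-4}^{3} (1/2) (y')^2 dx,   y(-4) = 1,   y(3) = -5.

The Lagrangian is L = (1/2) (y')^2.
Compute ∂L/∂y = 0, ∂L/∂y' = y'.
The Euler-Lagrange equation d/dx(∂L/∂y') − ∂L/∂y = 0 reduces to
    y'' = 0.
Its general solution is
    y(x) = A x + B,
with A, B fixed by the endpoint conditions.
Applying the endpoint conditions y(-4) = 1 and y(3) = -5: solve A·-4 + B = 1 and A·3 + B = -5. Subtracting gives A(3 − -4) = -5 − 1, so A = -6/7, and B = 1 − A·-4 = -17/7. Therefore
    y(x) = (-6/7) x - 17/7.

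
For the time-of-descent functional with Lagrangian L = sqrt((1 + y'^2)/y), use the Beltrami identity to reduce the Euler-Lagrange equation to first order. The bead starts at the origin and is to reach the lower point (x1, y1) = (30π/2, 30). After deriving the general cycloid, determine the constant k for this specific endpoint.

The Lagrangian L = sqrt((1 + y'^2) / y) has no explicit x dependence, so the Beltrami identity applies:
    L − y' ∂L/∂y' = C.
Compute ∂L/∂y' = y' / sqrt(y (1 + y'^2)).
Substitute:
    sqrt((1 + y'^2)/y) − y'·y' / sqrt(y (1 + y'^2))
    = (1 + y'^2) / sqrt(y (1 + y'^2)) − y'^2 / sqrt(y (1 + y'^2))
    = 1 / sqrt(y (1 + y'^2)) = C.
Squaring and rearranging gives the first integral
    y (1 + y'^2) = 1/C^2 =: k   (constant).
Solving this first-order ODE by the substitution
    y = (k/2)(1 − cos θ)
yields the cycloid parameterisation
    x(θ) = (k/2)(θ − sin θ),   y(θ) = (k/2)(1 − cos θ).
The constant k is fixed by the endpoint condition.
Now fit the given lower endpoint (x1, y1) = (30π/2, 30). At the bottom of the first arch (θ = π), the parametric equations give
    y(π) = (k/2)(1 − cos π) = k,
    x(π) = (k/2)(π − sin π) = kπ/2.
Matching y(π) = 30 gives k = 30, consistent with x(π) = 30π/2. Therefore the specific cycloid is
    x(θ) = (30/2)(θ − sin θ),   y(θ) = (30/2)(1 − cos θ).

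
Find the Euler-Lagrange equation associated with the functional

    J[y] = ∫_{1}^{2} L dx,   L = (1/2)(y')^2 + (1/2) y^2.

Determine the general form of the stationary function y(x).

The Lagrangian is L = (1/2)(y')^2 + (1/2) y^2.
∂L/∂y = y.
∂L/∂y' = y'.
The Euler-Lagrange equation d/dx(∂L/∂y') − ∂L/∂y = 0 becomes:
    y'' - y = 0
General solution: y(x) = A e^x + B e^(-x), where A and B are arbitrary constants fixed by the endpoint conditions.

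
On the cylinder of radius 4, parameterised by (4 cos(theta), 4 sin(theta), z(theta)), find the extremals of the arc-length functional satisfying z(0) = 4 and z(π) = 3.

Parameterise the cylinder of radius R = 4 as
    r(θ) = (4 cos θ, 4 sin θ, z(θ)).
The arc-length element is
    ds = sqrt(16 + (dz/dθ)^2) dθ,
so the Lagrangian is L = sqrt(16 + z'^2).
L depends on z' only, not on z or θ, so ∂L/∂z = 0 and
    ∂L/∂z' = z' / sqrt(16 + z'^2).
The Euler-Lagrange equation gives
    d/dθ( z' / sqrt(16 + z'^2) ) = 0,
so z' is constant. Integrating once:
    z(θ) = a θ + b,
a helix on the cylinder (a straight line when the cylinder is unrolled). The constants a, b are determined by the endpoint conditions.
With endpoint conditions z(0) = 4 and z(π) = 3: from z(0) = b we get b = 4, and a·π + 4 = 3 gives a = -1/π, so
    z(θ) = (-1/π) θ + 4.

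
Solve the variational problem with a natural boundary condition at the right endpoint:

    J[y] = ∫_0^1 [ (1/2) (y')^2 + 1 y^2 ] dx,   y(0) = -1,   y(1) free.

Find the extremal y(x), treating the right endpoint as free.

The Lagrangian L = (1/2) (y')^2 + 1 y^2 gives
    ∂L/∂y = 2 y,   ∂L/∂y' = y'.
Euler-Lagrange: y'' − 2 y = 0.
With k = sqrt(2), the general solution is
    y(x) = A cosh(sqrt(2) x) + B sinh(sqrt(2) x).
Fixed left endpoint y(0) = -1 ⇒ A = -1.
The right endpoint x = 1 is free, so the natural (transversality) condition is ∂L/∂y' |_{x=1} = 0, i.e. y'(1) = 0.
Compute y'(x) = A k sinh(k x) + B k cosh(k x), so
    y'(1) = A k sinh(k·1) + B k cosh(k·1) = 0
    ⇒ B = −A tanh(k·1) = tanh(sqrt(2)·1).
Therefore the extremal is
    y(x) = −cosh(sqrt(2) x) + tanh(sqrt(2)·1) sinh(sqrt(2) x).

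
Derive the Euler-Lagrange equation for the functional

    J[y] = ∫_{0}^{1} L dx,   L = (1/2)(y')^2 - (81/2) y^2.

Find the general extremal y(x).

The Lagrangian is L = (1/2)(y')^2 - (81/2) y^2.
∂L/∂y = -81y.
∂L/∂y' = y'.
The Euler-Lagrange equation d/dx(∂L/∂y') − ∂L/∂y = 0 becomes:
    y'' + 81 y = 0
General solution: y(x) = A sin(9x) + B cos(9x), where A and B are arbitrary constants fixed by the endpoint conditions.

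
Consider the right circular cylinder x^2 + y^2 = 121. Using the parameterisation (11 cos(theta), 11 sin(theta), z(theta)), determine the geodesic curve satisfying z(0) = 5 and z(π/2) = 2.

Parameterise the cylinder of radius R = 11 as
    r(θ) = (11 cos θ, 11 sin θ, z(θ)).
The arc-length element is
    ds = sqrt(121 + (dz/dθ)^2) dθ,
so the Lagrangian is L = sqrt(121 + z'^2).
L depends on z' only, not on z or θ, so ∂L/∂z = 0 and
    ∂L/∂z' = z' / sqrt(121 + z'^2).
The Euler-Lagrange equation gives
    d/dθ( z' / sqrt(121 + z'^2) ) = 0,
so z' is constant. Integrating once:
    z(θ) = a θ + b,
a helix on the cylinder (a straight line when the cylinder is unrolled). The constants a, b are determined by the endpoint conditions.
With endpoint conditions z(0) = 5 and z(π/2) = 2: from z(0) = b we get b = 5, and a·π/2 + 5 = 2 gives a = -6/π, so
    z(θ) = (-6/π) θ + 5.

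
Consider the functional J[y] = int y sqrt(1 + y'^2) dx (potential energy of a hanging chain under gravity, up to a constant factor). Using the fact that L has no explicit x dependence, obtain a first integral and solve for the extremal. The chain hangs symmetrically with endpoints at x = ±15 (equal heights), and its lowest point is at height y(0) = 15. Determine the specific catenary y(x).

The Lagrangian L(y, y') = y sqrt(1 + y'^2) has no explicit x dependence, so the Beltrami identity applies:
    L − y' ∂L/∂y' = C.
Compute ∂L/∂y' = y · y' / sqrt(1 + y'^2). Then
    L − y' ∂L/∂y'
    = y sqrt(1 + y'^2) − y · y'^2 / sqrt(1 + y'^2)
    = y (1 + y'^2 − y'^2) / sqrt(1 + y'^2)
    = y / sqrt(1 + y'^2) = C.
Squaring gives y^2 = C^2 (1 + y'^2), i.e.
    y'^2 = y^2 / C^2 − 1.
Separating variables,
    dy / sqrt(y^2 − C^2) = dx / C,
and integrating gives arccosh(y / C) = (x − a)/C, so
    y(x) = C cosh((x − a)/C),
the catenary. The constants C and a are fixed by the two endpoint conditions (and, for the hanging-chain problem, the length constraint selects C).
Now fit the given data. The endpoints x = ±15 are symmetric at equal height, so the catenary is even about its minimum: a = 0 and y(x) = C cosh(x/C). The lowest point is y(0) = C cosh(0) = C, and we are told y(0) = 15, so C = 15. Therefore
    y(x) = 15 cosh(x/15),
and at the endpoints
    y(±15) = 15 cosh(15/15).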